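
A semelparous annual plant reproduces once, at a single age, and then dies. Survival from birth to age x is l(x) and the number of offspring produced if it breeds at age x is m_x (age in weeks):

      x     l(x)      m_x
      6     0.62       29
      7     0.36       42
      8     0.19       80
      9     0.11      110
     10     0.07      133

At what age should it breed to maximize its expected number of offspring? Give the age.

6

Expected offspring if breeding at age x = l(x) × m_x:
  age 6: 0.62 × 29 = 17.980
  age 7: 0.36 × 42 = 15.120
  age 8: 0.19 × 80 = 15.200
  age 9: 0.11 × 110 = 12.100
  age 10: 0.07 × 133 = 9.310
Maximum at age 6 (17.980).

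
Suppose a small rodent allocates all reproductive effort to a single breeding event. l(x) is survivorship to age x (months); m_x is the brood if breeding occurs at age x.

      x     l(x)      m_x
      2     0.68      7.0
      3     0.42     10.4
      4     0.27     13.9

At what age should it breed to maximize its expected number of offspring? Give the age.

Expected offspring if breeding at age x = l(x) × m_x:
  age 2: 0.68 × 7.0 = 4.760
  age 3: 0.42 × 10.4 = 4.368
  age 4: 0.27 × 13.9 = 3.753
Maximum at age 2 (4.760).

2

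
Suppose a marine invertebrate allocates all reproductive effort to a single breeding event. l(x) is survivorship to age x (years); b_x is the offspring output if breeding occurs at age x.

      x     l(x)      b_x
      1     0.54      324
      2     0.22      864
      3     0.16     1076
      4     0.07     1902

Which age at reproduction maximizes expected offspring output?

Expected offspring if breeding at age x = l(x) × b_x:
  age 1: 0.54 × 324 = 174.960
  age 2: 0.22 × 864 = 190.080
  age 3: 0.16 × 1076 = 172.160
  age 4: 0.07 × 1902 = 133.140
Maximum at age 2 (190.080).

2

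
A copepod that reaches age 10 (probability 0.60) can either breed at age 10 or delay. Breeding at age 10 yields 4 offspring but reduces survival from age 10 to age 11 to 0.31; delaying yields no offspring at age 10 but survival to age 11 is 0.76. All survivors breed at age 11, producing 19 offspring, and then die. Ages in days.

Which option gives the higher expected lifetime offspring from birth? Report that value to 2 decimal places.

breed at age 10: R₀ = 0.60 × (4 + 0.31 × 19) = 0.60 × 9.8900 = 5.9340
delay to age 11: R₀ = 0.60 × (0.76 × 19) = 0.60 × 14.4400 = 8.6640
Higher: delay to age 11 (8.6640).

8.66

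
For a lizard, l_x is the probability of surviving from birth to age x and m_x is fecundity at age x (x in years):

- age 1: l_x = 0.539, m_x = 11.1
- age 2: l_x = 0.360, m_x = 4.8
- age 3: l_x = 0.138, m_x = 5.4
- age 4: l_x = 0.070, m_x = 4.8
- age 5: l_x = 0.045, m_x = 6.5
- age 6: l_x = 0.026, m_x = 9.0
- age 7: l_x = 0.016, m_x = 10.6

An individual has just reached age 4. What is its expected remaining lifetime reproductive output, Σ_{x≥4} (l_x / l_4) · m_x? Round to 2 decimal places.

l_4 = 0.070. Conditional survival from age 4 to x is l_x / l_4.
  x=4: (0.070/0.070) × 4.8 = 4.8000
  x=5: (0.045/0.070) × 6.5 = 4.1786
  x=6: (0.026/0.070) × 9.0 = 3.3429
  x=7: (0.016/0.070) × 10.6 = 2.4229
Sum = 4.8000 + 4.1786 + 3.3429 + 2.4229 = 14.7443

14.74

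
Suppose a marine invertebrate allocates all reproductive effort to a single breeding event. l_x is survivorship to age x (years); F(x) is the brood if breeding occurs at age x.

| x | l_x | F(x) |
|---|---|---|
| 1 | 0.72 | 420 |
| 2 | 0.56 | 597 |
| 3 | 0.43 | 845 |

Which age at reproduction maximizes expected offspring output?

3

Expected offspring if breeding at age x = l_x × F(x):
  age 1: 0.72 × 420 = 302.400
  age 2: 0.56 × 597 = 334.320
  age 3: 0.43 × 845 = 363.350
Maximum at age 3 (363.350).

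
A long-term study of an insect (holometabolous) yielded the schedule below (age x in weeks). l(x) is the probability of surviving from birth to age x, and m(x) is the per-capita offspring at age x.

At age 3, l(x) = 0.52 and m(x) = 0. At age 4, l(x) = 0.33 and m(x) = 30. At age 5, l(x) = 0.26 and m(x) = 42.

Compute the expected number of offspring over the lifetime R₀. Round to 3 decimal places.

20.820

R₀ = Σ l(x) m(x):
  age 3: 0.52 × 0 = 0.0000
  age 4: 0.33 × 30 = 9.9000
  age 5: 0.26 × 42 = 10.9200
R₀ = 0.0000 + 9.9000 + 10.9200 = 20.8200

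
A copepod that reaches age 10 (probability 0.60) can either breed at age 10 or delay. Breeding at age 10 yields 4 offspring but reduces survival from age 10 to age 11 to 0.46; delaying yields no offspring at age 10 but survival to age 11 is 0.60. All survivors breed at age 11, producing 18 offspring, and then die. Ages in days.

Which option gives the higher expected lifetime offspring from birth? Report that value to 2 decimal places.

breed at age 10: R₀ = 0.60 × (4 + 0.46 × 18) = 0.60 × 12.2800 = 7.3680
delay to age 11: R₀ = 0.60 × (0.60 × 18) = 0.60 × 10.8000 = 6.4800
Higher: breed at age 10 (7.3680).

7.37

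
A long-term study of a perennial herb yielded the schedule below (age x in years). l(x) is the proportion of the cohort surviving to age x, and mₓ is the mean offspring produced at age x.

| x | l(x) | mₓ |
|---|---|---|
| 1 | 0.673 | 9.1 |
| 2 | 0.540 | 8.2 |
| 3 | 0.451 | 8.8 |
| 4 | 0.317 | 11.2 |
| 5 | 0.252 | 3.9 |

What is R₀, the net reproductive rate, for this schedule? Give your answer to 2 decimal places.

R₀ = Σ l(x) mₓ:
  age 1: 0.673 × 9.1 = 6.1243
  age 2: 0.540 × 8.2 = 4.4280
  age 3: 0.451 × 8.8 = 3.9688
  age 4: 0.317 × 11.2 = 3.5504
  age 5: 0.252 × 3.9 = 0.9828
R₀ = 6.1243 + 4.4280 + 3.9688 + 3.5504 + 0.9828 = 19.0543

19.05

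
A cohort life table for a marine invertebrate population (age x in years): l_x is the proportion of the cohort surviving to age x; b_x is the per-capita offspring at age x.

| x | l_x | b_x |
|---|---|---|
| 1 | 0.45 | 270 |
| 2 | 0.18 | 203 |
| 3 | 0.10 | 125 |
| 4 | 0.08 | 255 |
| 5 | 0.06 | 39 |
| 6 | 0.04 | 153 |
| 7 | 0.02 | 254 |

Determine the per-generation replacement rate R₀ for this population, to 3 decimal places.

R₀ = Σ l_x b_x:
  age 1: 0.45 × 270 = 121.5000
  age 2: 0.18 × 203 = 36.5400
  age 3: 0.10 × 125 = 12.5000
  age 4: 0.08 × 255 = 20.4000
  age 5: 0.06 × 39 = 2.3400
  age 6: 0.04 × 153 = 6.1200
  age 7: 0.02 × 254 = 5.0800
R₀ = 121.5000 + 36.5400 + 12.5000 + 20.4000 + 2.3400 + 6.1200 + 5.0800 = 204.4800

204.480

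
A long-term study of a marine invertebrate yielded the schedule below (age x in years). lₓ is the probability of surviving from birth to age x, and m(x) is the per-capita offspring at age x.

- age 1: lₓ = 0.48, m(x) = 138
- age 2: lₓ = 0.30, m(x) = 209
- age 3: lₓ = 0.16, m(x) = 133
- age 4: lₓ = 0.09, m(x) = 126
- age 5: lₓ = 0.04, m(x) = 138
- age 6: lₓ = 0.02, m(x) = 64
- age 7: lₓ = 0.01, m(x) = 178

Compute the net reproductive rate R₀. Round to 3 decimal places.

170.140

R₀ = Σ lₓ m(x):
  age 1: 0.48 × 138 = 66.2400
  age 2: 0.30 × 209 = 62.7000
  age 3: 0.16 × 133 = 21.2800
  age 4: 0.09 × 126 = 11.3400
  age 5: 0.04 × 138 = 5.5200
  age 6: 0.02 × 64 = 1.2800
  age 7: 0.01 × 178 = 1.7800
R₀ = 66.2400 + 62.7000 + 21.2800 + 11.3400 + 5.5200 + 1.2800 + 1.7800 = 170.1400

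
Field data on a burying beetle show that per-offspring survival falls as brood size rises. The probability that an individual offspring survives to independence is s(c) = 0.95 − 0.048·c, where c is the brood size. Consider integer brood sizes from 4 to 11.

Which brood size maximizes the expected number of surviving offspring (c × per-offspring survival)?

Expected surviving offspring = c × s(c):
  c=4: 4 × 0.758 = 3.032
  c=5: 5 × 0.710 = 3.550
  c=6: 6 × 0.662 = 3.972
  c=7: 7 × 0.614 = 4.298
  c=8: 8 × 0.566 = 4.528
  c=9: 9 × 0.518 = 4.662
  c=10: 10 × 0.470 = 4.700
  c=11: 11 × 0.422 = 4.642
Maximum at c = 10 (4.700 surviving offspring).

10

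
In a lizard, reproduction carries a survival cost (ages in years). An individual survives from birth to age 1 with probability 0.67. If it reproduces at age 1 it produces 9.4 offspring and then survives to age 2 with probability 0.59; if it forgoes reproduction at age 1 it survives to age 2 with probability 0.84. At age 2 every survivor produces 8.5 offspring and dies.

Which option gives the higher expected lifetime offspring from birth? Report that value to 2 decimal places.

breed at age 1: R₀ = 0.67 × (9.4 + 0.59 × 8.5) = 0.67 × 14.4150 = 9.6580
delay to age 2: R₀ = 0.67 × (0.84 × 8.5) = 0.67 × 7.1400 = 4.7838
Higher: breed at age 1 (9.6580).

9.66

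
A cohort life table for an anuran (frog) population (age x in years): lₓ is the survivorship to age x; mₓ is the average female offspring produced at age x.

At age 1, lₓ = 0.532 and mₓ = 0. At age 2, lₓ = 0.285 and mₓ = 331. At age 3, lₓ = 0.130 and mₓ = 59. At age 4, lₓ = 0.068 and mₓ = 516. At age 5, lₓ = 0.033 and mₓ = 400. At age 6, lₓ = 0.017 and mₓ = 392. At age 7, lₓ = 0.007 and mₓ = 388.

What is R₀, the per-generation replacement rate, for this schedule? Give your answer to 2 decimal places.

R₀ = Σ lₓ mₓ:
  age 1: 0.532 × 0 = 0.0000
  age 2: 0.285 × 331 = 94.3350
  age 3: 0.130 × 59 = 7.6700
  age 4: 0.068 × 516 = 35.0880
  age 5: 0.033 × 400 = 13.2000
  age 6: 0.017 × 392 = 6.6640
  age 7: 0.007 × 388 = 2.7160
R₀ = 0.0000 + 94.3350 + 7.6700 + 35.0880 + 13.2000 + 6.6640 + 2.7160 = 159.6730

159.67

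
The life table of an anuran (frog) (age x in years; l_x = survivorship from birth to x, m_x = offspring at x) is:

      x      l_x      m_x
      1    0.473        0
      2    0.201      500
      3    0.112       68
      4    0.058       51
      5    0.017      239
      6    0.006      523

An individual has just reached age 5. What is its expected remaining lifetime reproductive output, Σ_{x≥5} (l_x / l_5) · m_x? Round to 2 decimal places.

423.59

l_5 = 0.017. Conditional survival from age 5 to x is l_x / l_5.
  x=5: (0.017/0.017) × 239 = 239.0000
  x=6: (0.006/0.017) × 523 = 184.5882
Sum = 239.0000 + 184.5882 = 423.5882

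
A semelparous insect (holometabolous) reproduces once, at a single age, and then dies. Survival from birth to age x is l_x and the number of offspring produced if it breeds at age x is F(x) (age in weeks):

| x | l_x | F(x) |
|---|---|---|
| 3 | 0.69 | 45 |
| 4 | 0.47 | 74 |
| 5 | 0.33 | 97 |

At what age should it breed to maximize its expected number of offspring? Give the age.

4

Expected offspring if breeding at age x = l_x × F(x):
  age 3: 0.69 × 45 = 31.050
  age 4: 0.47 × 74 = 34.780
  age 5: 0.33 × 97 = 32.010
Maximum at age 4 (34.780).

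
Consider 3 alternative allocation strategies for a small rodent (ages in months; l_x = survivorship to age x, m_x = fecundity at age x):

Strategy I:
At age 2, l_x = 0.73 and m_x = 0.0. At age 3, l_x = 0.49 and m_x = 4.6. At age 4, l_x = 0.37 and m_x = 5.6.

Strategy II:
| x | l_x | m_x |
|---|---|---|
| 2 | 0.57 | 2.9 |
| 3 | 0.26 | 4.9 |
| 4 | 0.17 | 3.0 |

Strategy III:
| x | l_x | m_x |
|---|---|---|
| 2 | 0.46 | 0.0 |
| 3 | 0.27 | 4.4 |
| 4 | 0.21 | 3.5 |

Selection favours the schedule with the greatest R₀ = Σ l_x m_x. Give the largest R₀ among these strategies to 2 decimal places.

4.33

Strategy I: R₀ = 0.73×0.0 + 0.49×4.6 + 0.37×5.6 = 4.3260
Strategy II: R₀ = 0.57×2.9 + 0.26×4.9 + 0.17×3.0 = 3.4370
Strategy III: R₀ = 0.46×0.0 + 0.27×4.4 + 0.21×3.5 = 1.9230
Highest R₀: strategy I with 4.3260.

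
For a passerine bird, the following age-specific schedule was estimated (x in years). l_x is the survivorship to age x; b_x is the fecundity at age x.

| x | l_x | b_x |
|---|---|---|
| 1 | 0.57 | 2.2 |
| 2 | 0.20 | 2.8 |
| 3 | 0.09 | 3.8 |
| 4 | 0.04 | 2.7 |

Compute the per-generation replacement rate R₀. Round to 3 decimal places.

2.264

R₀ = Σ l_x b_x:
  age 1: 0.57 × 2.2 = 1.2540
  age 2: 0.20 × 2.8 = 0.5600
  age 3: 0.09 × 3.8 = 0.3420
  age 4: 0.04 × 2.7 = 0.1080
R₀ = 1.2540 + 0.5600 + 0.3420 + 0.1080 = 2.2640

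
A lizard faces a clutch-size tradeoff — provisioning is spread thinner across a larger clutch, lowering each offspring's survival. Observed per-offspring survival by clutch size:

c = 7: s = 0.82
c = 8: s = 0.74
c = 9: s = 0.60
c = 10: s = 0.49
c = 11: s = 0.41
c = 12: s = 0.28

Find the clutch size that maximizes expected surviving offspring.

8

Expected surviving offspring = c × s(c):
  c=7: 7 × 0.82 = 5.740
  c=8: 8 × 0.74 = 5.920
  c=9: 9 × 0.60 = 5.400
  c=10: 10 × 0.49 = 4.900
  c=11: 11 × 0.41 = 4.510
  c=12: 12 × 0.28 = 3.360
Maximum at c = 8 (5.920 surviving offspring).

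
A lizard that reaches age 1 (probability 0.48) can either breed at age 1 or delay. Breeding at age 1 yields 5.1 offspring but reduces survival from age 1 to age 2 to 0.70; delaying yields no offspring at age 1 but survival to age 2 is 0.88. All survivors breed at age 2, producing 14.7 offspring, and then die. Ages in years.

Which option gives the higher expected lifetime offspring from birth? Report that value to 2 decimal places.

7.39

breed at age 1: R₀ = 0.48 × (5.1 + 0.70 × 14.7) = 0.48 × 15.3900 = 7.3872
delay to age 2: R₀ = 0.48 × (0.88 × 14.7) = 0.48 × 12.9360 = 6.2093
Higher: breed at age 1 (7.3872).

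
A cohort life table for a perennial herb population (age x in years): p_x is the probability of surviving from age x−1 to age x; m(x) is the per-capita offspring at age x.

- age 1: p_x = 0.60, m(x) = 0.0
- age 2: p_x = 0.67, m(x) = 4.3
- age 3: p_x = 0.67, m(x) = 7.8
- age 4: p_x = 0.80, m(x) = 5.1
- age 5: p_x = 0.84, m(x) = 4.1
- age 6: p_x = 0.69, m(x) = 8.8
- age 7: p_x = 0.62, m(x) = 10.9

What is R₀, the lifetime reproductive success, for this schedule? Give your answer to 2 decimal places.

7.61

Survivorship from birth: l_x = p_1·p_2·…·p_x.
  l_1 = 0.60000
  l_2 = 0.40200
  l_3 = 0.26934
  l_4 = 0.21547
  l_5 = 0.18100
  l_6 = 0.12489
  l_7 = 0.07743
R₀ = Σ l_x m(x):
  age 1: 0.60000 × 0.0 = 0.0000
  age 2: 0.40200 × 4.3 = 1.7286
  age 3: 0.26934 × 7.8 = 2.1009
  age 4: 0.21547 × 5.1 = 1.0989
  age 5: 0.18100 × 4.1 = 0.7421
  age 6: 0.12489 × 8.8 = 1.0990
  age 7: 0.07743 × 10.9 = 0.8440
R₀ = 0.0000 + 1.7286 + 2.1009 + 1.0989 + 0.7421 + 1.0990 + 0.8440 = 7.6135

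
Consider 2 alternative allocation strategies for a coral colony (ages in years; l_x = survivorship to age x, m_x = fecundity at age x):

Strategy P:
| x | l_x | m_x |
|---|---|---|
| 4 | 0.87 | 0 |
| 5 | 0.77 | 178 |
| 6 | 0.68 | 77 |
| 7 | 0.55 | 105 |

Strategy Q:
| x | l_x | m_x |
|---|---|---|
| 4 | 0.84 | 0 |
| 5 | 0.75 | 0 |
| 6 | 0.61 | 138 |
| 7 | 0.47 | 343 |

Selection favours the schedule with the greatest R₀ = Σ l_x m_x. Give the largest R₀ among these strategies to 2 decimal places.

Strategy P: R₀ = 0.87×0 + 0.77×178 + 0.68×77 + 0.55×105 = 247.1700
Strategy Q: R₀ = 0.84×0 + 0.75×0 + 0.61×138 + 0.47×343 = 245.3900
Highest R₀: strategy P with 247.1700.

247.17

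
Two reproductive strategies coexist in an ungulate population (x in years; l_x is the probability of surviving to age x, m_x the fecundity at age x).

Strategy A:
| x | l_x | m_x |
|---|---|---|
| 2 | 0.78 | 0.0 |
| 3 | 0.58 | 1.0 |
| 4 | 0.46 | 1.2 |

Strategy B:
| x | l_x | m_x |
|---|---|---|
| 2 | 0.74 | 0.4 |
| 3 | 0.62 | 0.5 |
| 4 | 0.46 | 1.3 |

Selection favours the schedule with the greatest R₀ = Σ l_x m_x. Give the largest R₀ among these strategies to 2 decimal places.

1.20

Strategy A: R₀ = 0.78×0.0 + 0.58×1.0 + 0.46×1.2 = 1.1320
Strategy B: R₀ = 0.74×0.4 + 0.62×0.5 + 0.46×1.3 = 1.2040
Highest R₀: strategy B with 1.2040.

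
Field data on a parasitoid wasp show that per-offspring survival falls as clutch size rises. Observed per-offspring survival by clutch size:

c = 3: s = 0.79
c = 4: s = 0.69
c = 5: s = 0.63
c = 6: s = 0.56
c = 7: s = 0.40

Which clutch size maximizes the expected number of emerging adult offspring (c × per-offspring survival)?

Expected emerging adult offspring = c × s(c):
  c=3: 3 × 0.79 = 2.370
  c=4: 4 × 0.69 = 2.760
  c=5: 5 × 0.63 = 3.150
  c=6: 6 × 0.56 = 3.360
  c=7: 7 × 0.40 = 2.800
Maximum at c = 6 (3.360 emerging adult offspring).

6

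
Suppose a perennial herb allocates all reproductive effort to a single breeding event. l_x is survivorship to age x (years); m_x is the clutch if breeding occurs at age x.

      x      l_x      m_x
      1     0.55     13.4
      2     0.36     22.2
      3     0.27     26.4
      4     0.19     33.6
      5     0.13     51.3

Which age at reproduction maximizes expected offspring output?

2

Expected offspring if breeding at age x = l_x × m_x:
  age 1: 0.55 × 13.4 = 7.370
  age 2: 0.36 × 22.2 = 7.992
  age 3: 0.27 × 26.4 = 7.128
  age 4: 0.19 × 33.6 = 6.384
  age 5: 0.13 × 51.3 = 6.669
Maximum at age 2 (7.992).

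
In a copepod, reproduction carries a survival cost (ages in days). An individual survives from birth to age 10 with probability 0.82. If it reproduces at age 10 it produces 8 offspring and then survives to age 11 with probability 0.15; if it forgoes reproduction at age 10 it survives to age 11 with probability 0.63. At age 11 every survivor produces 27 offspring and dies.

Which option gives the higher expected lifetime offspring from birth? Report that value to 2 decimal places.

breed at age 10: R₀ = 0.82 × (8 + 0.15 × 27) = 0.82 × 12.0500 = 9.8810
delay to age 11: R₀ = 0.82 × (0.63 × 27) = 0.82 × 17.0100 = 13.9482
Higher: delay to age 11 (13.9482).

13.95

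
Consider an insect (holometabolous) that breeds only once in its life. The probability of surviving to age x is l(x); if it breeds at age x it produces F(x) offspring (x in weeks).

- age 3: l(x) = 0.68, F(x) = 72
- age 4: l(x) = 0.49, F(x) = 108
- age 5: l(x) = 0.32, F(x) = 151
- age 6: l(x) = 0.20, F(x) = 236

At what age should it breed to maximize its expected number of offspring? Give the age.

4

Expected offspring if breeding at age x = l(x) × F(x):
  age 3: 0.68 × 72 = 48.960
  age 4: 0.49 × 108 = 52.920
  age 5: 0.32 × 151 = 48.320
  age 6: 0.20 × 236 = 47.200
Maximum at age 4 (52.920).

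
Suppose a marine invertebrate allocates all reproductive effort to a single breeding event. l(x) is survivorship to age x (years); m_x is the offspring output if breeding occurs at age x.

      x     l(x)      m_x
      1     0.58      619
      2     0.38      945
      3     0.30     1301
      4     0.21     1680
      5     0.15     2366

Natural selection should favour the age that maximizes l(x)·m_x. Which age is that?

Expected offspring if breeding at age x = l(x) × m_x:
  age 1: 0.58 × 619 = 359.020
  age 2: 0.38 × 945 = 359.100
  age 3: 0.30 × 1301 = 390.300
  age 4: 0.21 × 1680 = 352.800
  age 5: 0.15 × 2366 = 354.900
Maximum at age 3 (390.300).

3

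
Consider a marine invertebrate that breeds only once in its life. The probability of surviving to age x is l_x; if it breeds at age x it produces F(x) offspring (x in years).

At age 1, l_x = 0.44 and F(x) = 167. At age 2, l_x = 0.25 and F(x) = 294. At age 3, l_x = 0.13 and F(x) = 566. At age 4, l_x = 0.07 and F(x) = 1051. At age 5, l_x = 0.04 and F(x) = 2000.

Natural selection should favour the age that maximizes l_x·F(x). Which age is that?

Expected offspring if breeding at age x = l_x × F(x):
  age 1: 0.44 × 167 = 73.480
  age 2: 0.25 × 294 = 73.500
  age 3: 0.13 × 566 = 73.580
  age 4: 0.07 × 1051 = 73.570
  age 5: 0.04 × 2000 = 80.000
Maximum at age 5 (80.000).

5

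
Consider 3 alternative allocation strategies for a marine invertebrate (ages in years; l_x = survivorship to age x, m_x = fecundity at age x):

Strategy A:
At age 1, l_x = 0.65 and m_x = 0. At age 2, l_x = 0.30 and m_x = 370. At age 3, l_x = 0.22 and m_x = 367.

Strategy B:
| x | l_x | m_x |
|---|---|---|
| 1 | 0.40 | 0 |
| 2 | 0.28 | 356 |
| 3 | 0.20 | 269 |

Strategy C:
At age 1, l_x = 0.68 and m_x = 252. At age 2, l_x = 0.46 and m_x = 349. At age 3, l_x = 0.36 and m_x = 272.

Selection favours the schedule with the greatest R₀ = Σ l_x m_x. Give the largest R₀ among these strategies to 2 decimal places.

429.82

Strategy A: R₀ = 0.65×0 + 0.30×370 + 0.22×367 = 191.7400
Strategy B: R₀ = 0.40×0 + 0.28×356 + 0.20×269 = 153.4800
Strategy C: R₀ = 0.68×252 + 0.46×349 + 0.36×272 = 429.8200
Highest R₀: strategy C with 429.8200.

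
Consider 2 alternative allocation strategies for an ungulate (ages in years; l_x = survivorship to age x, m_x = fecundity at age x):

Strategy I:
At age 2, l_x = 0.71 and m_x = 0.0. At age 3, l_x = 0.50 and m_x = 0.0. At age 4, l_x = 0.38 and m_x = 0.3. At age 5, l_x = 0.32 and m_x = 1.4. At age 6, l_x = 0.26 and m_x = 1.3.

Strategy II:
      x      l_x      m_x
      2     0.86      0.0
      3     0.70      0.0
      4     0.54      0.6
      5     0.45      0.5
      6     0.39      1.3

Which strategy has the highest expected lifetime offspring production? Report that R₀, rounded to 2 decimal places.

Strategy I: R₀ = 0.71×0.0 + 0.50×0.0 + 0.38×0.3 + 0.32×1.4 + 0.26×1.3 = 0.9000
Strategy II: R₀ = 0.86×0.0 + 0.70×0.0 + 0.54×0.6 + 0.45×0.5 + 0.39×1.3 = 1.0560
Highest R₀: strategy II with 1.0560.

1.06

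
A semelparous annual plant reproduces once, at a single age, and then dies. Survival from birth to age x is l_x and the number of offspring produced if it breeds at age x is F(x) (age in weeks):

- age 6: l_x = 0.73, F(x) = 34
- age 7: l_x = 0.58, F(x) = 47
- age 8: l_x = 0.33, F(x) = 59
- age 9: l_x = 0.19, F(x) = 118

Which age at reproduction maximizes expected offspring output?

7

Expected offspring if breeding at age x = l_x × F(x):
  age 6: 0.73 × 34 = 24.820
  age 7: 0.58 × 47 = 27.260
  age 8: 0.33 × 59 = 19.470
  age 9: 0.19 × 118 = 22.420
Maximum at age 7 (27.260).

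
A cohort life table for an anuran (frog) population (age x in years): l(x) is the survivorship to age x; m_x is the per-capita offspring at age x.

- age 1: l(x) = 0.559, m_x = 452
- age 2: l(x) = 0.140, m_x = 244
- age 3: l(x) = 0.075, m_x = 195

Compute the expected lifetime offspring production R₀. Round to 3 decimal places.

301.453

R₀ = Σ l(x) m_x:
  age 1: 0.559 × 452 = 252.6680
  age 2: 0.140 × 244 = 34.1600
  age 3: 0.075 × 195 = 14.6250
R₀ = 252.6680 + 34.1600 + 14.6250 = 301.4530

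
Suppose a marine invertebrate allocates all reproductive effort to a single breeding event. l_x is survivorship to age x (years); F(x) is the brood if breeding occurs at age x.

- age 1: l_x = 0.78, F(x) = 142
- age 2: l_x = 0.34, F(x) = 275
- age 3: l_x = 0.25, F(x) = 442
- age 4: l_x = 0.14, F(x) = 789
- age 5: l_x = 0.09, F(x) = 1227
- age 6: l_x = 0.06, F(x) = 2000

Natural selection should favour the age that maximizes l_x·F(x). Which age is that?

6

Expected offspring if breeding at age x = l_x × F(x):
  age 1: 0.78 × 142 = 110.760
  age 2: 0.34 × 275 = 93.500
  age 3: 0.25 × 442 = 110.500
  age 4: 0.14 × 789 = 110.460
  age 5: 0.09 × 1227 = 110.430
  age 6: 0.06 × 2000 = 120.000
Maximum at age 6 (120.000).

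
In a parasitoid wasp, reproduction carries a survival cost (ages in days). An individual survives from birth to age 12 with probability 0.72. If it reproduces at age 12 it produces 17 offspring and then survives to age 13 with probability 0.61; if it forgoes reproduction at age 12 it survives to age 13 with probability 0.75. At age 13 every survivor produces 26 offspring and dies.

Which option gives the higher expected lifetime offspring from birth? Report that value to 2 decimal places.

23.66

breed at age 12: R₀ = 0.72 × (17 + 0.61 × 26) = 0.72 × 32.8600 = 23.6592
delay to age 13: R₀ = 0.72 × (0.75 × 26) = 0.72 × 19.5000 = 14.0400
Higher: breed at age 12 (23.6592).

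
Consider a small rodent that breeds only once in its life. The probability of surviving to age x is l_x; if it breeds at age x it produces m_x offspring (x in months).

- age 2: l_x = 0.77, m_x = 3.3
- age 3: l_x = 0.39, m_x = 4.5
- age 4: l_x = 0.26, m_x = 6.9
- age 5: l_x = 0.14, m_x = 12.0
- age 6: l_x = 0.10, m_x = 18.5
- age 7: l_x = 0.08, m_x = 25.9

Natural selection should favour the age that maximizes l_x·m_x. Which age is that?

2

Expected offspring if breeding at age x = l_x × m_x:
  age 2: 0.77 × 3.3 = 2.541
  age 3: 0.39 × 4.5 = 1.755
  age 4: 0.26 × 6.9 = 1.794
  age 5: 0.14 × 12.0 = 1.680
  age 6: 0.10 × 18.5 = 1.850
  age 7: 0.08 × 25.9 = 2.072
Maximum at age 2 (2.541).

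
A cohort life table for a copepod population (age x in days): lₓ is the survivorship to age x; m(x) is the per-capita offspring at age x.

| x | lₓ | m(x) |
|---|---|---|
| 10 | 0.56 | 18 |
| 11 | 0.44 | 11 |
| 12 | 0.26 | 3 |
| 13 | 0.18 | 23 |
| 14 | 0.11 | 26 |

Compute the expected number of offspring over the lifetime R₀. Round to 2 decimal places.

22.70

R₀ = Σ lₓ m(x):
  age 10: 0.56 × 18 = 10.0800
  age 11: 0.44 × 11 = 4.8400
  age 12: 0.26 × 3 = 0.7800
  age 13: 0.18 × 23 = 4.1400
  age 14: 0.11 × 26 = 2.8600
R₀ = 10.0800 + 4.8400 + 0.7800 + 4.1400 + 2.8600 = 22.7000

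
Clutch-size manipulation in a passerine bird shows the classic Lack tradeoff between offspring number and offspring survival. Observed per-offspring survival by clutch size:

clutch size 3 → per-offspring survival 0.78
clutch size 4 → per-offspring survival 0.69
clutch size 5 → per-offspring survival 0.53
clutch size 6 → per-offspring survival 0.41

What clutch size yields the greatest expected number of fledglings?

Expected fledglings = c × s(c):
  c=3: 3 × 0.78 = 2.340
  c=4: 4 × 0.69 = 2.760
  c=5: 5 × 0.53 = 2.650
  c=6: 6 × 0.41 = 2.460
Maximum at c = 4 (2.760 fledglings).

4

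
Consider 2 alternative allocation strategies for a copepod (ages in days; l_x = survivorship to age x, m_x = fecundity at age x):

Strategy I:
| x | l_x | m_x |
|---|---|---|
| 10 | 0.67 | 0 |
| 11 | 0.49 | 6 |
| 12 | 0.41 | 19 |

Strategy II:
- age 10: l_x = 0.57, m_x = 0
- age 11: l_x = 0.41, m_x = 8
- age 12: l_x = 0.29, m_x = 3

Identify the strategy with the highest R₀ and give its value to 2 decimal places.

Strategy I: R₀ = 0.67×0 + 0.49×6 + 0.41×19 = 10.7300
Strategy II: R₀ = 0.57×0 + 0.41×8 + 0.29×3 = 4.1500
Highest R₀: strategy I with 10.7300.

10.73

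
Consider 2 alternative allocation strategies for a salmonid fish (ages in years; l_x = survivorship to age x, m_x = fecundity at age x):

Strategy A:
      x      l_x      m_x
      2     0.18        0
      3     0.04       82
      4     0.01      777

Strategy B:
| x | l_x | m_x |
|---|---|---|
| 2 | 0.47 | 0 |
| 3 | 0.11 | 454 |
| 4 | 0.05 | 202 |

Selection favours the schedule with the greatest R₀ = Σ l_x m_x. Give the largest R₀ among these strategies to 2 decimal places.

60.04

Strategy A: R₀ = 0.18×0 + 0.04×82 + 0.01×777 = 11.0500
Strategy B: R₀ = 0.47×0 + 0.11×454 + 0.05×202 = 60.0400
Highest R₀: strategy B with 60.0400.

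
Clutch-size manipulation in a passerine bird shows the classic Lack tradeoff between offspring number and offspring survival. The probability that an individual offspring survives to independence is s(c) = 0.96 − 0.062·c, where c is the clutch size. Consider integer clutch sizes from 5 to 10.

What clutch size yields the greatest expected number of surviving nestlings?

8

Expected surviving nestlings = c × s(c):
  c=5: 5 × 0.650 = 3.250
  c=6: 6 × 0.588 = 3.528
  c=7: 7 × 0.526 = 3.682
  c=8: 8 × 0.464 = 3.712
  c=9: 9 × 0.402 = 3.618
  c=10: 10 × 0.340 = 3.400
Maximum at c = 8 (3.712 surviving nestlings).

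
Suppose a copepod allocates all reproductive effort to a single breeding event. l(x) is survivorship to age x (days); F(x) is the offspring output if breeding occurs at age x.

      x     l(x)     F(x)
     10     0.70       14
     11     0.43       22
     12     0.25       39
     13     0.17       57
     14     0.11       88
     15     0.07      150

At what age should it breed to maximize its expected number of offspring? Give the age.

Expected offspring if breeding at age x = l(x) × F(x):
  age 10: 0.70 × 14 = 9.800
  age 11: 0.43 × 22 = 9.460
  age 12: 0.25 × 39 = 9.750
  age 13: 0.17 × 57 = 9.690
  age 14: 0.11 × 88 = 9.680
  age 15: 0.07 × 150 = 10.500
Maximum at age 15 (10.500).

15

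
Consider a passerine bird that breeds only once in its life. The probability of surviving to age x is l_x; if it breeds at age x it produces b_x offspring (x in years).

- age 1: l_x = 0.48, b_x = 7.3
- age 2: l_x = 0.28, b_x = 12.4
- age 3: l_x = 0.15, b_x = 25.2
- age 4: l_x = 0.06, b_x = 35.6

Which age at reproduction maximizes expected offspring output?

Expected offspring if breeding at age x = l_x × b_x:
  age 1: 0.48 × 7.3 = 3.504
  age 2: 0.28 × 12.4 = 3.472
  age 3: 0.15 × 25.2 = 3.780
  age 4: 0.06 × 35.6 = 2.136
Maximum at age 3 (3.780).

3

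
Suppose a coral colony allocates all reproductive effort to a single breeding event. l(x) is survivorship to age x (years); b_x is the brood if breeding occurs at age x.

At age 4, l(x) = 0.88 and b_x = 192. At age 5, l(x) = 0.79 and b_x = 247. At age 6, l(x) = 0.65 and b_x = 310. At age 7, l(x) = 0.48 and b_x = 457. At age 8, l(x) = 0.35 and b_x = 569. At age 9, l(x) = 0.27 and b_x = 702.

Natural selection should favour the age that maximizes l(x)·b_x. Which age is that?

Expected offspring if breeding at age x = l(x) × b_x:
  age 4: 0.88 × 192 = 168.960
  age 5: 0.79 × 247 = 195.130
  age 6: 0.65 × 310 = 201.500
  age 7: 0.48 × 457 = 219.360
  age 8: 0.35 × 569 = 199.150
  age 9: 0.27 × 702 = 189.540
Maximum at age 7 (219.360).

7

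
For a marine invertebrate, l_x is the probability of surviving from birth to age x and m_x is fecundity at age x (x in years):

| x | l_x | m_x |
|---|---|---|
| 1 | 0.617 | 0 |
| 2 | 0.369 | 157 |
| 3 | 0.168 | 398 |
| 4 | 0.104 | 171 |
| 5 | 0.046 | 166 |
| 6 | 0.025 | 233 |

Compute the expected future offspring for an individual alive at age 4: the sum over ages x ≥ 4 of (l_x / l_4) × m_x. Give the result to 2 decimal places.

300.43

l_4 = 0.104. Conditional survival from age 4 to x is l_x / l_4.
  x=4: (0.104/0.104) × 171 = 171.0000
  x=5: (0.046/0.104) × 166 = 73.4231
  x=6: (0.025/0.104) × 233 = 56.0096
Sum = 171.0000 + 73.4231 + 56.0096 = 300.4327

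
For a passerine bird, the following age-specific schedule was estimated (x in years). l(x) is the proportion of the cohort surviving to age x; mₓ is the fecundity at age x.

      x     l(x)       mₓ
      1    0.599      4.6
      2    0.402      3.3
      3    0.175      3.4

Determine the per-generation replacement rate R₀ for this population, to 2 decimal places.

4.68

R₀ = Σ l(x) mₓ:
  age 1: 0.599 × 4.6 = 2.7554
  age 2: 0.402 × 3.3 = 1.3266
  age 3: 0.175 × 3.4 = 0.5950
R₀ = 2.7554 + 1.3266 + 0.5950 = 4.6770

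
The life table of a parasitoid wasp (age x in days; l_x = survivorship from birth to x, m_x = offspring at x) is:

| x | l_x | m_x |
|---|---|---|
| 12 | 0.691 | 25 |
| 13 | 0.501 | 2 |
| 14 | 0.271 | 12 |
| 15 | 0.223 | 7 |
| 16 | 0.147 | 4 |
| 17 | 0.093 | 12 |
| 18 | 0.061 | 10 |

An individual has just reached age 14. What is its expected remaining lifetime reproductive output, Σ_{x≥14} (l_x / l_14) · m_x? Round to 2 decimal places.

26.30

l_14 = 0.271. Conditional survival from age 14 to x is l_x / l_14.
  x=14: (0.271/0.271) × 12 = 12.0000
  x=15: (0.223/0.271) × 7 = 5.7601
  x=16: (0.147/0.271) × 4 = 2.1697
  x=17: (0.093/0.271) × 12 = 4.1181
  x=18: (0.061/0.271) × 10 = 2.2509
Sum = 12.0000 + 5.7601 + 2.1697 + 4.1181 + 2.2509 = 26.2989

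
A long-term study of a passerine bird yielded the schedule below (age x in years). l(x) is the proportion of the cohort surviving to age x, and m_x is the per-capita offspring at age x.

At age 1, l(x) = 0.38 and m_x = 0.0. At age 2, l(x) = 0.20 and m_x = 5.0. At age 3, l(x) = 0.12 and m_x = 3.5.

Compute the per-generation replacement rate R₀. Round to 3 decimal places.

R₀ = Σ l(x) m_x:
  age 1: 0.38 × 0.0 = 0.0000
  age 2: 0.20 × 5.0 = 1.0000
  age 3: 0.12 × 3.5 = 0.4200
R₀ = 0.0000 + 1.0000 + 0.4200 = 1.4200

1.420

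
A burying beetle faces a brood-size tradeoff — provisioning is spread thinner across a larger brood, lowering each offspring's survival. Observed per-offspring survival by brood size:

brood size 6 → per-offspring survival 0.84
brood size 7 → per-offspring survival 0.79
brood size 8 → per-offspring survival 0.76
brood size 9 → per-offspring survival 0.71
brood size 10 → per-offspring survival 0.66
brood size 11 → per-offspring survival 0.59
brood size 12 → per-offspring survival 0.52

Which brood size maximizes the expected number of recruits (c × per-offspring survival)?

Expected recruits = c × s(c):
  c=6: 6 × 0.84 = 5.040
  c=7: 7 × 0.79 = 5.530
  c=8: 8 × 0.76 = 6.080
  c=9: 9 × 0.71 = 6.390
  c=10: 10 × 0.66 = 6.600
  c=11: 11 × 0.59 = 6.490
  c=12: 12 × 0.52 = 6.240
Maximum at c = 10 (6.600 recruits).

10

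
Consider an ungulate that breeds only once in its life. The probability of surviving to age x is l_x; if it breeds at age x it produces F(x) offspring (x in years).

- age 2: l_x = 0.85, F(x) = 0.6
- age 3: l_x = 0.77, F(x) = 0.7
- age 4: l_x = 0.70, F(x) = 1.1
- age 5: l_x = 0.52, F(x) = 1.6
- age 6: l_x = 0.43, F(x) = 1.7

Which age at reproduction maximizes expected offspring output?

5

Expected offspring if breeding at age x = l_x × F(x):
  age 2: 0.85 × 0.6 = 0.510
  age 3: 0.77 × 0.7 = 0.539
  age 4: 0.70 × 1.1 = 0.770
  age 5: 0.52 × 1.6 = 0.832
  age 6: 0.43 × 1.7 = 0.731
Maximum at age 5 (0.832).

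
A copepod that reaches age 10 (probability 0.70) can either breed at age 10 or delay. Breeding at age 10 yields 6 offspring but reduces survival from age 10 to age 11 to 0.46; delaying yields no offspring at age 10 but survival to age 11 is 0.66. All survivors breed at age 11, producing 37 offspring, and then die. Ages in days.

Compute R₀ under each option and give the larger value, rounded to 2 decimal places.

breed at age 10: R₀ = 0.70 × (6 + 0.46 × 37) = 0.70 × 23.0200 = 16.1140
delay to age 11: R₀ = 0.70 × (0.66 × 37) = 0.70 × 24.4200 = 17.0940
Higher: delay to age 11 (17.0940).

17.09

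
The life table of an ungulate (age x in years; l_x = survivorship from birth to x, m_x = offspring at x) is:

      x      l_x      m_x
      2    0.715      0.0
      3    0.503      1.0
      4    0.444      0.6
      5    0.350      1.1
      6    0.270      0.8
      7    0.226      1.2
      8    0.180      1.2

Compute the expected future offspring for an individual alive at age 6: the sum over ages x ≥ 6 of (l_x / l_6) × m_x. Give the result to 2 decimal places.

2.60

l_6 = 0.270. Conditional survival from age 6 to x is l_x / l_6.
  x=6: (0.270/0.270) × 0.8 = 0.8000
  x=7: (0.226/0.270) × 1.2 = 1.0044
  x=8: (0.180/0.270) × 1.2 = 0.8000
Sum = 0.8000 + 1.0044 + 0.8000 = 2.6044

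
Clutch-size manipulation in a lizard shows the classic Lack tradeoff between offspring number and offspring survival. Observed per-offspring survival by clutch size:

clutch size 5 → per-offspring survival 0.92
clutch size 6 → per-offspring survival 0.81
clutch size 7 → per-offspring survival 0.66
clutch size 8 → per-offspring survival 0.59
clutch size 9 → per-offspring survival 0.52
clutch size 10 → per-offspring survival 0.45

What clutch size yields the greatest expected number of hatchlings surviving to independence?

Expected hatchlings surviving to independence = c × s(c):
  c=5: 5 × 0.92 = 4.600
  c=6: 6 × 0.81 = 4.860
  c=7: 7 × 0.66 = 4.620
  c=8: 8 × 0.59 = 4.720
  c=9: 9 × 0.52 = 4.680
  c=10: 10 × 0.45 = 4.500
Maximum at c = 6 (4.860 hatchlings surviving to independence).

6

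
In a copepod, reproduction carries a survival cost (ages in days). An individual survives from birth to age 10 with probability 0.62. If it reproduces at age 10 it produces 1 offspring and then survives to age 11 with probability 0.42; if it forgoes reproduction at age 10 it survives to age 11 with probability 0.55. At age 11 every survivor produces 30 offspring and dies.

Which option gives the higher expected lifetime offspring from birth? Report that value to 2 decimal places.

10.23

breed at age 10: R₀ = 0.62 × (1 + 0.42 × 30) = 0.62 × 13.6000 = 8.4320
delay to age 11: R₀ = 0.62 × (0.55 × 30) = 0.62 × 16.5000 = 10.2300
Higher: delay to age 11 (10.2300).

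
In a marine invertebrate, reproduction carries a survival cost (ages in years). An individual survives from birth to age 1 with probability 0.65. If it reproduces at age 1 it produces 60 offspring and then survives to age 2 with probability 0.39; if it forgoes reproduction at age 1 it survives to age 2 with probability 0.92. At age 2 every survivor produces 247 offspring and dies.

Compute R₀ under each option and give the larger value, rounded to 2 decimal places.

147.71

breed at age 1: R₀ = 0.65 × (60 + 0.39 × 247) = 0.65 × 156.3300 = 101.6145
delay to age 2: R₀ = 0.65 × (0.92 × 247) = 0.65 × 227.2400 = 147.7060
Higher: delay to age 2 (147.7060).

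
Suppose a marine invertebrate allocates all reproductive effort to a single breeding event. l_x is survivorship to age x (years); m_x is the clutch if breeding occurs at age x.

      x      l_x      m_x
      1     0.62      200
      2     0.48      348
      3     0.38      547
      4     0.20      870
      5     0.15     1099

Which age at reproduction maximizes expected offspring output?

Expected offspring if breeding at age x = l_x × m_x:
  age 1: 0.62 × 200 = 124.000
  age 2: 0.48 × 348 = 167.040
  age 3: 0.38 × 547 = 207.860
  age 4: 0.20 × 870 = 174.000
  age 5: 0.15 × 1099 = 164.850
Maximum at age 3 (207.860).

3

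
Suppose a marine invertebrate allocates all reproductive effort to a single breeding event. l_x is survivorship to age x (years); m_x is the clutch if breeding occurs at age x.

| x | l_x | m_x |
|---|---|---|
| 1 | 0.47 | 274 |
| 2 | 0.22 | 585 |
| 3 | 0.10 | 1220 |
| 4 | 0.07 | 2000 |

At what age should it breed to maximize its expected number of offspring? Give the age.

4

Expected offspring if breeding at age x = l_x × m_x:
  age 1: 0.47 × 274 = 128.780
  age 2: 0.22 × 585 = 128.700
  age 3: 0.10 × 1220 = 122.000
  age 4: 0.07 × 2000 = 140.000
Maximum at age 4 (140.000).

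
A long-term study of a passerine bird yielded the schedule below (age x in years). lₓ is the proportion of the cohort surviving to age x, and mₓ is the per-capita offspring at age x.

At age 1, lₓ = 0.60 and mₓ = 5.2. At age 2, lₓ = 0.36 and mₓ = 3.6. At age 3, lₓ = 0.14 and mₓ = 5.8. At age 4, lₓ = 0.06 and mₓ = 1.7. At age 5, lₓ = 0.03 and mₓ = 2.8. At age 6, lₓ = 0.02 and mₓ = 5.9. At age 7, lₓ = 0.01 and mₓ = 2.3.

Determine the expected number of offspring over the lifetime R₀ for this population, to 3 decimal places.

R₀ = Σ lₓ mₓ:
  age 1: 0.60 × 5.2 = 3.1200
  age 2: 0.36 × 3.6 = 1.2960
  age 3: 0.14 × 5.8 = 0.8120
  age 4: 0.06 × 1.7 = 0.1020
  age 5: 0.03 × 2.8 = 0.0840
  age 6: 0.02 × 5.9 = 0.1180
  age 7: 0.01 × 2.3 = 0.0230
R₀ = 3.1200 + 1.2960 + 0.8120 + 0.1020 + 0.0840 + 0.1180 + 0.0230 = 5.5550

5.555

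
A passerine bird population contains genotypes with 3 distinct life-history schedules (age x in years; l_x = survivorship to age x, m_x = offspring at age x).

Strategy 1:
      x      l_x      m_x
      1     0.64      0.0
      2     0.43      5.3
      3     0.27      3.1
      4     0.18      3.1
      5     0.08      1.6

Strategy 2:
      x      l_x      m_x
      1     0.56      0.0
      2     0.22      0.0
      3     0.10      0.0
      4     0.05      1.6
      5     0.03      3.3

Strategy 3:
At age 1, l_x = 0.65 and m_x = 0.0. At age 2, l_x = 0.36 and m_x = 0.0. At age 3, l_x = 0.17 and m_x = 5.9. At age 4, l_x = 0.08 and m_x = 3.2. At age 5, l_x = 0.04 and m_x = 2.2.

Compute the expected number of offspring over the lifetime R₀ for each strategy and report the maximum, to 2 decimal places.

3.80

Strategy 1: R₀ = 0.64×0.0 + 0.43×5.3 + 0.27×3.1 + 0.18×3.1 + 0.08×1.6 = 3.8020
Strategy 2: R₀ = 0.56×0.0 + 0.22×0.0 + 0.10×0.0 + 0.05×1.6 + 0.03×3.3 = 0.1790
Strategy 3: R₀ = 0.65×0.0 + 0.36×0.0 + 0.17×5.9 + 0.08×3.2 + 0.04×2.2 = 1.3470
Highest R₀: strategy 1 with 3.8020.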